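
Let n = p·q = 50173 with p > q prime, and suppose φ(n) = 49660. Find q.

131

φ(n) = (p−1)(q−1) = n − (p+q) + 1, so p + q = 50173 − 49660 + 1 = 514.
p and q are the roots of t² − 514t + 50173 = 0.
Discriminant: 514² − 4·50173 = 264196 − 200692 = 63504; √63504 = 252.
q = (514 − 252)/2 = 131, p = (514 + 252)/2 = 383.
Check: 131 · 383 = 50173.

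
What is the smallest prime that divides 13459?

13459 is odd.
Digit sum 22, not divisible by 3.
Ends in 9: not divisible by 5.
7: 13459 = 7·1922 + 5
11: 13459 = 11·1223 + 6
13: 13459 = 13·1035 + 4
17: 13459 = 17·791 + 12
19: 13459 = 19·708 + 7
23: 13459 = 23·585 + 4
29: 13459 = 29·464 + 3
31: 13459 = 31·434 + 5
37: 13459 = 37·363 + 28
41: 13459 = 41·328 + 11
43: 13459 = 43·313

43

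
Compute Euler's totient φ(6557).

Factor: 6557 = 79 · 83.
φ(6557) = (79−1) · (83−1) = 78 · 82 = 6396.

6396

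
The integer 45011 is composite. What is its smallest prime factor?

45011 is odd.
Digit sum 11, not divisible by 3.
Ends in 1: not divisible by 5.
7: 45011 = 7·6430 + 1
11: 45011 = 11·4091 + 10
13: 45011 = 13·3462 + 5
17: 45011 = 17·2647 + 12
19: 45011 = 19·2369

19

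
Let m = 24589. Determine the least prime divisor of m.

67

24589 is odd.
Digit sum 28, not divisible by 3.
Ends in 9: not divisible by 5.
7: 24589 = 7·3512 + 5
11: 24589 = 11·2235 + 4
13: 24589 = 13·1891 + 6
17: 24589 = 17·1446 + 7
19: 24589 = 19·1294 + 3
23: 24589 = 23·1069 + 2
29: 24589 = 29·847 + 26
31: 24589 = 31·793 + 6
37: 24589 = 37·664 + 21
41: 24589 = 41·599 + 30
43: 24589 = 43·571 + 36
47: 24589 = 47·523 + 8
53: 24589 = 53·463 + 50
59: 24589 = 59·416 + 45
61: 24589 = 61·403 + 6
67: 24589 = 67·367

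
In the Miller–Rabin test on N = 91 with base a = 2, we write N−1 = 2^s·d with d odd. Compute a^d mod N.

91 − 1 = 90 = 2^1 · 45, so d = 45.
2^1 ≡ 2 (mod 91)
2^2 ≡ 2^2 = 4 ≡ 4 (mod 91)
2^4 ≡ 4^2 = 16 ≡ 16 (mod 91)
2^8 ≡ 16^2 = 256 ≡ 74 (mod 91)
2^16 ≡ 74^2 = 5476 ≡ 16 (mod 91)
2^32 ≡ 16^2 = 256 ≡ 74 (mod 91)
45 = 32 + 8 + 4 + 1 in binary powers of 2.
So 2^45 ≡ 74 · 74 · 16 · 2 ≡ 57 (mod 91).
Squaring chain: 57; never reaches −1, so base 2 is a Miller–Rabin witness that 91 is composite.

57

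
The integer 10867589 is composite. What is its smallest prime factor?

10867589 is odd.
Digit sum 44, not divisible by 3.
Ends in 9: not divisible by 5.
7: 10867589 = 7·1552512 + 5
11: 10867589 = 11·987962 + 7
13: 10867589 = 13·835968 + 5
17: 10867589 = 17·639269 + 16
19: 10867589 = 19·571978 + 7
23: 10867589 = 23·472503 + 20
29: 10867589 = 29·374744 + 13
31: 10867589 = 31·350567 + 12
37: 10867589 = 37·293718 + 23
41: 10867589 = 41·265063 + 6
43: 10867589 = 43·252734 + 27
47: 10867589 = 47·231225 + 14
53: 10867589 = 53·205048 + 45
59: 10867589 = 59·184196 + 25
61: 10867589 = 61·178157 + 12
67: 10867589 = 67·162202 + 55
71: 10867589 = 71·153064 + 45
73: 10867589 = 73·148871 + 6
79: 10867589 = 79·137564 + 33
83: 10867589 = 83·130934 + 67
89: 10867589 = 89·122107 + 66
97: 10867589 = 97·112037

97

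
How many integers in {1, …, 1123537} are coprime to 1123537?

1088544

Factor: 1123537 = 59 · 137 · 139.
φ(1123537) = (59−1) · (137−1) · (139−1) = 58 · 136 · 138 = 1088544.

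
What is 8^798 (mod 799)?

8^1 ≡ 8 (mod 799)
8^2 ≡ 8^2 = 64 ≡ 64 (mod 799)
8^4 ≡ 64^2 = 4096 ≡ 101 (mod 799)
8^8 ≡ 101^2 = 10201 ≡ 613 (mod 799)
8^16 ≡ 613^2 = 375769 ≡ 239 (mod 799)
8^32 ≡ 239^2 = 57121 ≡ 392 (mod 799)
8^64 ≡ 392^2 = 153664 ≡ 256 (mod 799)
8^128 ≡ 256^2 = 65536 ≡ 18 (mod 799)
8^256 ≡ 18^2 = 324 ≡ 324 (mod 799)
8^512 ≡ 324^2 = 104976 ≡ 307 (mod 799)
798 = 512 + 256 + 16 + 8 + 4 + 2 in binary powers of 2.
So 8^798 ≡ 307 · 324 · 239 · 613 · 101 · 64 ≡ 4 (mod 799).
Since 4 ≠ 1, base 8 is a Fermat witness: 799 is composite.

4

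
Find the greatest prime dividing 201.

201 = 3 · 67
67 is prime.
So 201 = 3 · 67; the largest prime factor is 67.

67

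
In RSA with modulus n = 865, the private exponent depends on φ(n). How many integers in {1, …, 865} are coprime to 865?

688

Factor: 865 = 5 · 173.
φ(865) = (5−1) · (173−1) = 4 · 172 = 688.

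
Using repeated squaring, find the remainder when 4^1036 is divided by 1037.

545

4^1 ≡ 4 (mod 1037)
4^2 ≡ 4^2 = 16 ≡ 16 (mod 1037)
4^4 ≡ 16^2 = 256 ≡ 256 (mod 1037)
4^8 ≡ 256^2 = 65536 ≡ 205 (mod 1037)
4^16 ≡ 205^2 = 42025 ≡ 545 (mod 1037)
4^32 ≡ 545^2 = 297025 ≡ 443 (mod 1037)
4^64 ≡ 443^2 = 196249 ≡ 256 (mod 1037)
4^128 ≡ 256^2 = 65536 ≡ 205 (mod 1037)
4^256 ≡ 205^2 = 42025 ≡ 545 (mod 1037)
4^512 ≡ 545^2 = 297025 ≡ 443 (mod 1037)
4^1024 ≡ 443^2 = 196249 ≡ 256 (mod 1037)
1036 = 1024 + 8 + 4 in binary powers of 2.
So 4^1036 ≡ 256 · 205 · 256 ≡ 545 (mod 1037).
Since 545 ≠ 1, base 4 is a Fermat witness: 1037 is composite.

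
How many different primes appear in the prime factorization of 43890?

6

43890 = 2 · 21945
21945 = 3 · 7315
7315 = 5 · 1463
1463 = 7 · 209
209 = 11 · 19
43890 = 2 · 3 · 5 · 7 · 11 · 19, which has 6 distinct prime factors.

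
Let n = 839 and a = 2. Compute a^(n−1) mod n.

1

2^1 ≡ 2 (mod 839)
2^2 ≡ 2^2 = 4 ≡ 4 (mod 839)
2^4 ≡ 4^2 = 16 ≡ 16 (mod 839)
2^8 ≡ 16^2 = 256 ≡ 256 (mod 839)
2^16 ≡ 256^2 = 65536 ≡ 94 (mod 839)
2^32 ≡ 94^2 = 8836 ≡ 446 (mod 839)
2^64 ≡ 446^2 = 198916 ≡ 73 (mod 839)
2^128 ≡ 73^2 = 5329 ≡ 295 (mod 839)
2^256 ≡ 295^2 = 87025 ≡ 608 (mod 839)
2^512 ≡ 608^2 = 369664 ≡ 504 (mod 839)
838 = 512 + 256 + 64 + 4 + 2 in binary powers of 2.
So 2^838 ≡ 504 · 608 · 73 · 16 · 4 ≡ 1 (mod 839).
Since the result is 1, base 2 gives no evidence that 839 is composite.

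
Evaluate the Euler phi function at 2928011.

2863168

Factor: 2928011 = 89 · 167 · 197.
φ(2928011) = (89−1) · (167−1) · (197−1) = 88 · 166 · 196 = 2863168.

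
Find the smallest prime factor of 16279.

16279 is odd.
Digit sum 25, not divisible by 3.
Ends in 9: not divisible by 5.
7: 16279 = 7·2325 + 4
11: 16279 = 11·1479 + 10
13: 16279 = 13·1252 + 3
17: 16279 = 17·957 + 10
19: 16279 = 19·856 + 15
23: 16279 = 23·707 + 18
29: 16279 = 29·561 + 10
31: 16279 = 31·525 + 4
37: 16279 = 37·439 + 36
41: 16279 = 41·397 + 2
43: 16279 = 43·378 + 25
47: 16279 = 47·346 + 17
53: 16279 = 53·307 + 8
59: 16279 = 59·275 + 54
61: 16279 = 61·266 + 53
67: 16279 = 67·242 + 65
71: 16279 = 71·229 + 20
73: 16279 = 73·223

73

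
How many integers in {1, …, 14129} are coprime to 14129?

13860

Factor: 14129 = 71 · 199.
φ(14129) = (71−1) · (199−1) = 70 · 198 = 13860.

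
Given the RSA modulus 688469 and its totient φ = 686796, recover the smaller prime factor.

727

φ(n) = (p−1)(q−1) = n − (p+q) + 1, so p + q = 688469 − 686796 + 1 = 1674.
p and q are the roots of t² − 1674t + 688469 = 0.
Discriminant: 1674² − 4·688469 = 2802276 − 2753876 = 48400; √48400 = 220.
q = (1674 − 220)/2 = 727, p = (1674 + 220)/2 = 947.
Check: 727 · 947 = 688469.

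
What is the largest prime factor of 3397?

79

3397 = 43 · 79
79 is prime.
So 3397 = 43 · 79; the largest prime factor is 79.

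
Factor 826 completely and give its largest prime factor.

826 = 2 · 413
413 = 7 · 59
59 is prime.
So 826 = 2 · 7 · 59; the largest prime factor is 59.

59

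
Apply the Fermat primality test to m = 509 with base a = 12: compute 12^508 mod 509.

1

12^1 ≡ 12 (mod 509)
12^2 ≡ 12^2 = 144 ≡ 144 (mod 509)
12^4 ≡ 144^2 = 20736 ≡ 376 (mod 509)
12^8 ≡ 376^2 = 141376 ≡ 383 (mod 509)
12^16 ≡ 383^2 = 146689 ≡ 97 (mod 509)
12^32 ≡ 97^2 = 9409 ≡ 247 (mod 509)
12^64 ≡ 247^2 = 61009 ≡ 438 (mod 509)
12^128 ≡ 438^2 = 191844 ≡ 460 (mod 509)
12^256 ≡ 460^2 = 211600 ≡ 365 (mod 509)
508 = 256 + 128 + 64 + 32 + 16 + 8 + 4 in binary powers of 2.
So 12^508 ≡ 365 · 460 · 438 · 247 · 97 · 383 · 376 ≡ 1 (mod 509).
Since the result is 1, base 12 gives no evidence that 509 is composite.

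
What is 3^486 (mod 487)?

1

3^1 ≡ 3 (mod 487)
3^2 ≡ 3^2 = 9 ≡ 9 (mod 487)
3^4 ≡ 9^2 = 81 ≡ 81 (mod 487)
3^8 ≡ 81^2 = 6561 ≡ 230 (mod 487)
3^16 ≡ 230^2 = 52900 ≡ 304 (mod 487)
3^32 ≡ 304^2 = 92416 ≡ 373 (mod 487)
3^64 ≡ 373^2 = 139129 ≡ 334 (mod 487)
3^128 ≡ 334^2 = 111556 ≡ 33 (mod 487)
3^256 ≡ 33^2 = 1089 ≡ 115 (mod 487)
486 = 256 + 128 + 64 + 32 + 4 + 2 in binary powers of 2.
So 3^486 ≡ 115 · 33 · 334 · 373 · 81 · 9 ≡ 1 (mod 487).
Since the result is 1, base 3 gives no evidence that 487 is composite.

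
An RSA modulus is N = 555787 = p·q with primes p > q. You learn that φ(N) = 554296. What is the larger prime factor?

773

φ(n) = (p−1)(q−1) = n − (p+q) + 1, so p + q = 555787 − 554296 + 1 = 1492.
p and q are the roots of t² − 1492t + 555787 = 0.
Discriminant: 1492² − 4·555787 = 2226064 − 2223148 = 2916; √2916 = 54.
q = (1492 − 54)/2 = 719, p = (1492 + 54)/2 = 773.
Check: 719 · 773 = 555787.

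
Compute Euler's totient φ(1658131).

1614600

Factor: 1658131 = 79 · 139 · 151.
φ(1658131) = (79−1) · (139−1) · (151−1) = 78 · 138 · 150 = 1614600.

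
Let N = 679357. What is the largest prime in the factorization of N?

679357 = 7 · 97051
97051 = 37 · 2623
2623 = 43 · 61
61 is prime.
So 679357 = 7 · 37 · 43 · 61; the largest prime factor is 61.

61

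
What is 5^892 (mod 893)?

5^1 ≡ 5 (mod 893)
5^2 ≡ 5^2 = 25 ≡ 25 (mod 893)
5^4 ≡ 25^2 = 625 ≡ 625 (mod 893)
5^8 ≡ 625^2 = 390625 ≡ 384 (mod 893)
5^16 ≡ 384^2 = 147456 ≡ 111 (mod 893)
5^32 ≡ 111^2 = 12321 ≡ 712 (mod 893)
5^64 ≡ 712^2 = 506944 ≡ 613 (mod 893)
5^128 ≡ 613^2 = 375769 ≡ 709 (mod 893)
5^256 ≡ 709^2 = 502681 ≡ 815 (mod 893)
5^512 ≡ 815^2 = 664225 ≡ 726 (mod 893)
892 = 512 + 256 + 64 + 32 + 16 + 8 + 4 in binary powers of 2.
So 5^892 ≡ 726 · 815 · 613 · 712 · 111 · 384 · 625 ≡ 613 (mod 893).
Since 613 ≠ 1, base 5 is a Fermat witness: 893 is composite.

613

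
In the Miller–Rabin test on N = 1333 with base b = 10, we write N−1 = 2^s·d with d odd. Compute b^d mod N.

907

1333 − 1 = 1332 = 2^2 · 333, so d = 333.
10^1 ≡ 10 (mod 1333)
10^2 ≡ 10^2 = 100 ≡ 100 (mod 1333)
10^4 ≡ 100^2 = 10000 ≡ 669 (mod 1333)
10^8 ≡ 669^2 = 447561 ≡ 1006 (mod 1333)
10^16 ≡ 1006^2 = 1012036 ≡ 289 (mod 1333)
10^32 ≡ 289^2 = 83521 ≡ 875 (mod 1333)
10^64 ≡ 875^2 = 765625 ≡ 483 (mod 1333)
10^128 ≡ 483^2 = 233289 ≡ 14 (mod 1333)
10^256 ≡ 14^2 = 196 ≡ 196 (mod 1333)
333 = 256 + 64 + 8 + 4 + 1 in binary powers of 2.
So 10^333 ≡ 196 · 483 · 1006 · 669 · 10 ≡ 907 (mod 1333).
Squaring chain: 907 → 188; never reaches −1, so base 10 is a Miller–Rabin witness that 1333 is composite.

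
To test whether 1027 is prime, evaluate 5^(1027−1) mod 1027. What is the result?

1000

5^1 ≡ 5 (mod 1027)
5^2 ≡ 5^2 = 25 ≡ 25 (mod 1027)
5^4 ≡ 25^2 = 625 ≡ 625 (mod 1027)
5^8 ≡ 625^2 = 390625 ≡ 365 (mod 1027)
5^16 ≡ 365^2 = 133225 ≡ 742 (mod 1027)
5^32 ≡ 742^2 = 550564 ≡ 92 (mod 1027)
5^64 ≡ 92^2 = 8464 ≡ 248 (mod 1027)
5^128 ≡ 248^2 = 61504 ≡ 911 (mod 1027)
5^256 ≡ 911^2 = 829921 ≡ 105 (mod 1027)
5^512 ≡ 105^2 = 11025 ≡ 755 (mod 1027)
5^1024 ≡ 755^2 = 570025 ≡ 40 (mod 1027)
1026 = 1024 + 2 in binary powers of 2.
So 5^1026 ≡ 40 · 25 ≡ 1000 (mod 1027).
Since 1000 ≠ 1, base 5 is a Fermat witness: 1027 is composite.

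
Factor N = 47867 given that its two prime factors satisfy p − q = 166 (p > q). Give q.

151

Since p = q + 166, we have 47867 = q(q + 166), so q² + 166q − 47867 = 0.
Discriminant: 166² + 4·47867 = 27556 + 191468 = 219024; √219024 = 468.
q = (−166 + 468)/2 = 151, and p = q + 166 = 317.
Check: 151 · 317 = 47867.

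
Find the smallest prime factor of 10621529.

10621529 is odd.
Digit sum 26, not divisible by 3.
Ends in 9: not divisible by 5.
7: 10621529 = 7·1517361 + 2
11: 10621529 = 11·965593 + 6
13: 10621529 = 13·817040 + 9
17: 10621529 = 17·624795 + 14
19: 10621529 = 19·559027 + 16
23: 10621529 = 23·461805 + 14
29: 10621529 = 29·366259 + 18
31: 10621529 = 31·342629 + 30
37: 10621529 = 37·287068 + 13
41: 10621529 = 41·259061 + 28
43: 10621529 = 43·247012 + 13
47: 10621529 = 47·225989 + 46
53: 10621529 = 53·200406 + 11
59: 10621529 = 59·180025 + 54
61: 10621529 = 61·174123 + 26
67: 10621529 = 67·158530 + 19
71: 10621529 = 71·149599

71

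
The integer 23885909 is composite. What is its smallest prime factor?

89

23885909 is odd.
Digit sum 44, not divisible by 3.
Ends in 9: not divisible by 5.
7: 23885909 = 7·3412272 + 5
11: 23885909 = 11·2171446 + 3
13: 23885909 = 13·1837377 + 8
17: 23885909 = 17·1405053 + 8
19: 23885909 = 19·1257153 + 2
23: 23885909 = 23·1038517 + 18
29: 23885909 = 29·823652 + 1
31: 23885909 = 31·770513 + 6
37: 23885909 = 37·645565 + 4
41: 23885909 = 41·582583 + 6
43: 23885909 = 43·555486 + 11
47: 23885909 = 47·508210 + 39
53: 23885909 = 53·450677 + 28
59: 23885909 = 59·404845 + 54
61: 23885909 = 61·391572 + 17
67: 23885909 = 67·356506 + 7
71: 23885909 = 71·336421 + 18
73: 23885909 = 73·327204 + 17
79: 23885909 = 79·302353 + 22
83: 23885909 = 83·287782 + 3
89: 23885909 = 89·268381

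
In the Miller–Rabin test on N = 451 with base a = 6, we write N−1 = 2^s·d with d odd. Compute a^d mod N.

451 − 1 = 450 = 2^1 · 225, so d = 225.
6^1 ≡ 6 (mod 451)
6^2 ≡ 6^2 = 36 ≡ 36 (mod 451)
6^4 ≡ 36^2 = 1296 ≡ 394 (mod 451)
6^8 ≡ 394^2 = 155236 ≡ 92 (mod 451)
6^16 ≡ 92^2 = 8464 ≡ 346 (mod 451)
6^32 ≡ 346^2 = 119716 ≡ 201 (mod 451)
6^64 ≡ 201^2 = 40401 ≡ 262 (mod 451)
6^128 ≡ 262^2 = 68644 ≡ 92 (mod 451)
225 = 128 + 64 + 32 + 1 in binary powers of 2.
So 6^225 ≡ 92 · 262 · 201 · 6 ≡ 219 (mod 451).
Squaring chain: 219; never reaches −1, so base 6 is a Miller–Rabin witness that 451 is composite.

219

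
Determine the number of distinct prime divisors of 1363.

2

1363 = 29 · 47
1363 = 29 · 47, which has 2 distinct prime factors.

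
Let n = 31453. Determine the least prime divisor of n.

31453 is odd.
Digit sum 16, not divisible by 3.
Ends in 3: not divisible by 5.
7: 31453 = 7·4493 + 2
11: 31453 = 11·2859 + 4
13: 31453 = 13·2419 + 6
17: 31453 = 17·1850 + 3
19: 31453 = 19·1655 + 8
23: 31453 = 23·1367 + 12
29: 31453 = 29·1084 + 17
31: 31453 = 31·1014 + 19
37: 31453 = 37·850 + 3
41: 31453 = 41·767 + 6
43: 31453 = 43·731 + 20
47: 31453 = 47·669 + 10
53: 31453 = 53·593 + 24
59: 31453 = 59·533 + 6
61: 31453 = 61·515 + 38
67: 31453 = 67·469 + 30
71: 31453 = 71·443

71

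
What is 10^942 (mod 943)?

469

10^1 ≡ 10 (mod 943)
10^2 ≡ 10^2 = 100 ≡ 100 (mod 943)
10^4 ≡ 100^2 = 10000 ≡ 570 (mod 943)
10^8 ≡ 570^2 = 324900 ≡ 508 (mod 943)
10^16 ≡ 508^2 = 258064 ≡ 625 (mod 943)
10^32 ≡ 625^2 = 390625 ≡ 223 (mod 943)
10^64 ≡ 223^2 = 49729 ≡ 693 (mod 943)
10^128 ≡ 693^2 = 480249 ≡ 262 (mod 943)
10^256 ≡ 262^2 = 68644 ≡ 748 (mod 943)
10^512 ≡ 748^2 = 559504 ≡ 305 (mod 943)
942 = 512 + 256 + 128 + 32 + 8 + 4 + 2 in binary powers of 2.
So 10^942 ≡ 305 · 748 · 262 · 223 · 508 · 570 · 100 ≡ 469 (mod 943).
Since 469 ≠ 1, base 10 is a Fermat witness: 943 is composite.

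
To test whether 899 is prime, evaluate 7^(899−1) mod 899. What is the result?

484

7^1 ≡ 7 (mod 899)
7^2 ≡ 7^2 = 49 ≡ 49 (mod 899)
7^4 ≡ 49^2 = 2401 ≡ 603 (mod 899)
7^8 ≡ 603^2 = 363609 ≡ 413 (mod 899)
7^16 ≡ 413^2 = 170569 ≡ 658 (mod 899)
7^32 ≡ 658^2 = 432964 ≡ 545 (mod 899)
7^64 ≡ 545^2 = 297025 ≡ 355 (mod 899)
7^128 ≡ 355^2 = 126025 ≡ 165 (mod 899)
7^256 ≡ 165^2 = 27225 ≡ 255 (mod 899)
7^512 ≡ 255^2 = 65025 ≡ 297 (mod 899)
898 = 512 + 256 + 128 + 2 in binary powers of 2.
So 7^898 ≡ 297 · 255 · 165 · 49 ≡ 484 (mod 899).
Since 484 ≠ 1, base 7 is a Fermat witness: 899 is composite.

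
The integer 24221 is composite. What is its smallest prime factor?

24221 is odd.
Digit sum 11, not divisible by 3.
Ends in 1: not divisible by 5.
7: 24221 = 7·3460 + 1
11: 24221 = 11·2201 + 10
13: 24221 = 13·1863 + 2
17: 24221 = 17·1424 + 13
19: 24221 = 19·1274 + 15
23: 24221 = 23·1053 + 2
29: 24221 = 29·835 + 6
31: 24221 = 31·781 + 10
37: 24221 = 37·654 + 23
41: 24221 = 41·590 + 31
43: 24221 = 43·563 + 12
47: 24221 = 47·515 + 16
53: 24221 = 53·457

53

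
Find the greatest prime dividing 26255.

89

26255 = 5 · 5251
5251 = 59 · 89
89 is prime.
So 26255 = 5 · 59 · 89; the largest prime factor is 89.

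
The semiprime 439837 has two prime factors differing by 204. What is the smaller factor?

569

Since p = q + 204, we have 439837 = q(q + 204), so q² + 204q − 439837 = 0.
Discriminant: 204² + 4·439837 = 41616 + 1759348 = 1800964; √1800964 = 1342.
q = (−204 + 1342)/2 = 569, and p = q + 204 = 773.
Check: 569 · 773 = 439837.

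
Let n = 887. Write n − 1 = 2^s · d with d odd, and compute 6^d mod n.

887 − 1 = 886 = 2^1 · 443, so d = 443.
6^1 ≡ 6 (mod 887)
6^2 ≡ 6^2 = 36 ≡ 36 (mod 887)
6^4 ≡ 36^2 = 1296 ≡ 409 (mod 887)
6^8 ≡ 409^2 = 167281 ≡ 525 (mod 887)
6^16 ≡ 525^2 = 275625 ≡ 655 (mod 887)
6^32 ≡ 655^2 = 429025 ≡ 604 (mod 887)
6^64 ≡ 604^2 = 364816 ≡ 259 (mod 887)
6^128 ≡ 259^2 = 67081 ≡ 556 (mod 887)
6^256 ≡ 556^2 = 309136 ≡ 460 (mod 887)
443 = 256 + 128 + 32 + 16 + 8 + 2 + 1 in binary powers of 2.
So 6^443 ≡ 460 · 556 · 604 · 655 · 525 · 36 · 6 ≡ 1 (mod 887).
Since 6^d ≡ 1 (mod 887), base 6 does not prove 887 composite.

1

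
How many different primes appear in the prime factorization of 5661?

3

5661 = 3^2 · 629
629 = 17 · 37
5661 = 3^2 · 17 · 37, which has 3 distinct prime factors.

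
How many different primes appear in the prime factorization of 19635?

19635 = 3 · 6545
6545 = 5 · 1309
1309 = 7 · 187
187 = 11 · 17
19635 = 3 · 5 · 7 · 11 · 17, which has 5 distinct prime factors.

5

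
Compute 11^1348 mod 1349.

1094

11^1 ≡ 11 (mod 1349)
11^2 ≡ 11^2 = 121 ≡ 121 (mod 1349)
11^4 ≡ 121^2 = 14641 ≡ 1151 (mod 1349)
11^8 ≡ 1151^2 = 1324801 ≡ 83 (mod 1349)
11^16 ≡ 83^2 = 6889 ≡ 144 (mod 1349)
11^32 ≡ 144^2 = 20736 ≡ 501 (mod 1349)
11^64 ≡ 501^2 = 251001 ≡ 87 (mod 1349)
11^128 ≡ 87^2 = 7569 ≡ 824 (mod 1349)
11^256 ≡ 824^2 = 678976 ≡ 429 (mod 1349)
11^512 ≡ 429^2 = 184041 ≡ 577 (mod 1349)
11^1024 ≡ 577^2 = 332929 ≡ 1075 (mod 1349)
1348 = 1024 + 256 + 64 + 4 in binary powers of 2.
So 11^1348 ≡ 1075 · 429 · 87 · 1151 ≡ 1094 (mod 1349).
Since 1094 ≠ 1, base 11 is a Fermat witness: 1349 is composite.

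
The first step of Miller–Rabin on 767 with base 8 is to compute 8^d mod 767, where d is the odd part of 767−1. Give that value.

767 − 1 = 766 = 2^1 · 383, so d = 383.
8^1 ≡ 8 (mod 767)
8^2 ≡ 8^2 = 64 ≡ 64 (mod 767)
8^4 ≡ 64^2 = 4096 ≡ 261 (mod 767)
8^8 ≡ 261^2 = 68121 ≡ 625 (mod 767)
8^16 ≡ 625^2 = 390625 ≡ 222 (mod 767)
8^32 ≡ 222^2 = 49284 ≡ 196 (mod 767)
8^64 ≡ 196^2 = 38416 ≡ 66 (mod 767)
8^128 ≡ 66^2 = 4356 ≡ 521 (mod 767)
8^256 ≡ 521^2 = 271441 ≡ 690 (mod 767)
383 = 256 + 64 + 32 + 16 + 8 + 4 + 2 + 1 in binary powers of 2.
So 8^383 ≡ 690 · 66 · 196 · 222 · 625 · 261 · 64 · 8 ≡ 642 (mod 767).
Squaring chain: 642; never reaches −1, so base 8 is a Miller–Rabin witness that 767 is composite.

642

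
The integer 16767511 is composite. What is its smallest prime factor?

89

16767511 is odd.
Digit sum 34, not divisible by 3.
Ends in 1: not divisible by 5.
7: 16767511 = 7·2395358 + 5
11: 16767511 = 11·1524319 + 2
13: 16767511 = 13·1289808 + 7
17: 16767511 = 17·986324 + 3
19: 16767511 = 19·882500 + 11
23: 16767511 = 23·729022 + 5
29: 16767511 = 29·578190 + 1
31: 16767511 = 31·540887 + 14
37: 16767511 = 37·453175 + 36
41: 16767511 = 41·408963 + 28
43: 16767511 = 43·389942 + 5
47: 16767511 = 47·356755 + 26
53: 16767511 = 53·316368 + 7
59: 16767511 = 59·284195 + 6
61: 16767511 = 61·274877 + 14
67: 16767511 = 67·250261 + 24
71: 16767511 = 71·236162 + 9
73: 16767511 = 73·229691 + 68
79: 16767511 = 79·212246 + 77
83: 16767511 = 83·202018 + 17
89: 16767511 = 89·188399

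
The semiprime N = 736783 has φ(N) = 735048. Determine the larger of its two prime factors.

φ(n) = (p−1)(q−1) = n − (p+q) + 1, so p + q = 736783 − 735048 + 1 = 1736.
p and q are the roots of t² − 1736t + 736783 = 0.
Discriminant: 1736² − 4·736783 = 3013696 − 2947132 = 66564; √66564 = 258.
q = (1736 − 258)/2 = 739, p = (1736 + 258)/2 = 997.
Check: 739 · 997 = 736783.

997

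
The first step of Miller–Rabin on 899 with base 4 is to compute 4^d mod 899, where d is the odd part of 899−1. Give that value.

899 − 1 = 898 = 2^1 · 449, so d = 449.
4^1 ≡ 4 (mod 899)
4^2 ≡ 4^2 = 16 ≡ 16 (mod 899)
4^4 ≡ 16^2 = 256 ≡ 256 (mod 899)
4^8 ≡ 256^2 = 65536 ≡ 808 (mod 899)
4^16 ≡ 808^2 = 652864 ≡ 190 (mod 899)
4^32 ≡ 190^2 = 36100 ≡ 140 (mod 899)
4^64 ≡ 140^2 = 19600 ≡ 721 (mod 899)
4^128 ≡ 721^2 = 519841 ≡ 219 (mod 899)
4^256 ≡ 219^2 = 47961 ≡ 314 (mod 899)
449 = 256 + 128 + 64 + 1 in binary powers of 2.
So 4^449 ≡ 314 · 219 · 721 · 4 ≡ 845 (mod 899).
Squaring chain: 845; never reaches −1, so base 4 is a Miller–Rabin witness that 899 is composite.

845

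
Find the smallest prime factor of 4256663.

71

4256663 is odd.
Digit sum 32, not divisible by 3.
Ends in 3: not divisible by 5.
7: 4256663 = 7·608094 + 5
11: 4256663 = 11·386969 + 4
13: 4256663 = 13·327435 + 8
17: 4256663 = 17·250391 + 16
19: 4256663 = 19·224034 + 17
23: 4256663 = 23·185072 + 7
29: 4256663 = 29·146781 + 14
31: 4256663 = 31·137311 + 22
37: 4256663 = 37·115044 + 35
41: 4256663 = 41·103821 + 2
43: 4256663 = 43·98992 + 7
47: 4256663 = 47·90567 + 14
53: 4256663 = 53·80314 + 21
59: 4256663 = 59·72146 + 49
61: 4256663 = 61·69781 + 22
67: 4256663 = 67·63532 + 19
71: 4256663 = 71·59953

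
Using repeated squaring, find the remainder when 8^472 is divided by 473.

262

8^1 ≡ 8 (mod 473)
8^2 ≡ 8^2 = 64 ≡ 64 (mod 473)
8^4 ≡ 64^2 = 4096 ≡ 312 (mod 473)
8^8 ≡ 312^2 = 97344 ≡ 379 (mod 473)
8^16 ≡ 379^2 = 143641 ≡ 322 (mod 473)
8^32 ≡ 322^2 = 103684 ≡ 97 (mod 473)
8^64 ≡ 97^2 = 9409 ≡ 422 (mod 473)
8^128 ≡ 422^2 = 178084 ≡ 236 (mod 473)
8^256 ≡ 236^2 = 55696 ≡ 355 (mod 473)
472 = 256 + 128 + 64 + 16 + 8 in binary powers of 2.
So 8^472 ≡ 355 · 236 · 422 · 322 · 379 ≡ 262 (mod 473).
Since 262 ≠ 1, base 8 is a Fermat witness: 473 is composite.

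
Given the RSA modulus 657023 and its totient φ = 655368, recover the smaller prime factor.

659

φ(n) = (p−1)(q−1) = n − (p+q) + 1, so p + q = 657023 − 655368 + 1 = 1656.
p and q are the roots of t² − 1656t + 657023 = 0.
Discriminant: 1656² − 4·657023 = 2742336 − 2628092 = 114244; √114244 = 338.
q = (1656 − 338)/2 = 659, p = (1656 + 338)/2 = 997.
Check: 659 · 997 = 657023.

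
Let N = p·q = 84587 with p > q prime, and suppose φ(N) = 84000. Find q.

φ(n) = (p−1)(q−1) = n − (p+q) + 1, so p + q = 84587 − 84000 + 1 = 588.
p and q are the roots of t² − 588t + 84587 = 0.
Discriminant: 588² − 4·84587 = 345744 − 338348 = 7396; √7396 = 86.
q = (588 − 86)/2 = 251, p = (588 + 86)/2 = 337.
Check: 251 · 337 = 84587.

251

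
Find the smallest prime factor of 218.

2

218 is even: 2 divides it.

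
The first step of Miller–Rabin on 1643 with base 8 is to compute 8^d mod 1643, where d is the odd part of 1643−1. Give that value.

1496

1643 − 1 = 1642 = 2^1 · 821, so d = 821.
8^1 ≡ 8 (mod 1643)
8^2 ≡ 8^2 = 64 ≡ 64 (mod 1643)
8^4 ≡ 64^2 = 4096 ≡ 810 (mod 1643)
8^8 ≡ 810^2 = 656100 ≡ 543 (mod 1643)
8^16 ≡ 543^2 = 294849 ≡ 752 (mod 1643)
8^32 ≡ 752^2 = 565504 ≡ 312 (mod 1643)
8^64 ≡ 312^2 = 97344 ≡ 407 (mod 1643)
8^128 ≡ 407^2 = 165649 ≡ 1349 (mod 1643)
8^256 ≡ 1349^2 = 1819801 ≡ 1000 (mod 1643)
8^512 ≡ 1000^2 = 1000000 ≡ 1056 (mod 1643)
821 = 512 + 256 + 32 + 16 + 4 + 1 in binary powers of 2.
So 8^821 ≡ 1056 · 1000 · 312 · 752 · 810 · 8 ≡ 1496 (mod 1643).
Squaring chain: 1496; never reaches −1, so base 8 is a Miller–Rabin witness that 1643 is composite.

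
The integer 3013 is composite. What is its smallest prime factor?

3013 is odd.
Digit sum 7, not divisible by 3.
Ends in 3: not divisible by 5.
7: 3013 = 7·430 + 3
11: 3013 = 11·273 + 10
13: 3013 = 13·231 + 10
17: 3013 = 17·177 + 4
19: 3013 = 19·158 + 11
23: 3013 = 23·131

23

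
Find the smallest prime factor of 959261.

959261 is odd.
Digit sum 32, not divisible by 3.
Ends in 1: not divisible by 5.
7: 959261 = 7·137037 + 2
11: 959261 = 11·87205 + 6
13: 959261 = 13·73789 + 4
17: 959261 = 17·56427 + 2
19: 959261 = 19·50487 + 8
23: 959261 = 23·41707

23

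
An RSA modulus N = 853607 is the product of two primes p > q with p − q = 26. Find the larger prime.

Since p = q + 26, we have 853607 = q(q + 26), so q² + 26q − 853607 = 0.
Discriminant: 26² + 4·853607 = 676 + 3414428 = 3415104; √3415104 = 1848.
q = (−26 + 1848)/2 = 911, and p = q + 26 = 937.
Check: 911 · 937 = 853607.

937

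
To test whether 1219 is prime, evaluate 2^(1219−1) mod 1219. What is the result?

2^1 ≡ 2 (mod 1219)
2^2 ≡ 2^2 = 4 ≡ 4 (mod 1219)
2^4 ≡ 4^2 = 16 ≡ 16 (mod 1219)
2^8 ≡ 16^2 = 256 ≡ 256 (mod 1219)
2^16 ≡ 256^2 = 65536 ≡ 929 (mod 1219)
2^32 ≡ 929^2 = 863041 ≡ 1208 (mod 1219)
2^64 ≡ 1208^2 = 1459264 ≡ 121 (mod 1219)
2^128 ≡ 121^2 = 14641 ≡ 13 (mod 1219)
2^256 ≡ 13^2 = 169 ≡ 169 (mod 1219)
2^512 ≡ 169^2 = 28561 ≡ 524 (mod 1219)
2^1024 ≡ 524^2 = 274576 ≡ 301 (mod 1219)
1218 = 1024 + 128 + 64 + 2 in binary powers of 2.
So 2^1218 ≡ 301 · 13 · 121 · 4 ≡ 785 (mod 1219).
Since 785 ≠ 1, base 2 is a Fermat witness: 1219 is composite.

785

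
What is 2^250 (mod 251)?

1

2^1 ≡ 2 (mod 251)
2^2 ≡ 2^2 = 4 ≡ 4 (mod 251)
2^4 ≡ 4^2 = 16 ≡ 16 (mod 251)
2^8 ≡ 16^2 = 256 ≡ 5 (mod 251)
2^16 ≡ 5^2 = 25 ≡ 25 (mod 251)
2^32 ≡ 25^2 = 625 ≡ 123 (mod 251)
2^64 ≡ 123^2 = 15129 ≡ 69 (mod 251)
2^128 ≡ 69^2 = 4761 ≡ 243 (mod 251)
250 = 128 + 64 + 32 + 16 + 8 + 2 in binary powers of 2.
So 2^250 ≡ 243 · 69 · 123 · 25 · 5 · 4 ≡ 1 (mod 251).
Since the result is 1, base 2 gives no evidence that 251 is composite.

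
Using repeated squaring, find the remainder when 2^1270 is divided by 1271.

1024

2^1 ≡ 2 (mod 1271)
2^2 ≡ 2^2 = 4 ≡ 4 (mod 1271)
2^4 ≡ 4^2 = 16 ≡ 16 (mod 1271)
2^8 ≡ 16^2 = 256 ≡ 256 (mod 1271)
2^16 ≡ 256^2 = 65536 ≡ 715 (mod 1271)
2^32 ≡ 715^2 = 511225 ≡ 283 (mod 1271)
2^64 ≡ 283^2 = 80089 ≡ 16 (mod 1271)
2^128 ≡ 16^2 = 256 ≡ 256 (mod 1271)
2^256 ≡ 256^2 = 65536 ≡ 715 (mod 1271)
2^512 ≡ 715^2 = 511225 ≡ 283 (mod 1271)
2^1024 ≡ 283^2 = 80089 ≡ 16 (mod 1271)
1270 = 1024 + 128 + 64 + 32 + 16 + 4 + 2 in binary powers of 2.
So 2^1270 ≡ 16 · 256 · 16 · 283 · 715 · 16 · 4 ≡ 1024 (mod 1271).
Since 1024 ≠ 1, base 2 is a Fermat witness: 1271 is composite.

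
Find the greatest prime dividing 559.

559 = 13 · 43
43 is prime.
So 559 = 13 · 43; the largest prime factor is 43.

43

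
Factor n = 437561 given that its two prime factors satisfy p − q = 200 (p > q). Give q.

569

Since p = q + 200, we have 437561 = q(q + 200), so q² + 200q − 437561 = 0.
Discriminant: 200² + 4·437561 = 40000 + 1750244 = 1790244; √1790244 = 1338.
q = (−200 + 1338)/2 = 569, and p = q + 200 = 769.
Check: 569 · 769 = 437561.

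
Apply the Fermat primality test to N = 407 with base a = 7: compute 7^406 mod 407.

7^1 ≡ 7 (mod 407)
7^2 ≡ 7^2 = 49 ≡ 49 (mod 407)
7^4 ≡ 49^2 = 2401 ≡ 366 (mod 407)
7^8 ≡ 366^2 = 133956 ≡ 53 (mod 407)
7^16 ≡ 53^2 = 2809 ≡ 367 (mod 407)
7^32 ≡ 367^2 = 134689 ≡ 379 (mod 407)
7^64 ≡ 379^2 = 143641 ≡ 377 (mod 407)
7^128 ≡ 377^2 = 142129 ≡ 86 (mod 407)
7^256 ≡ 86^2 = 7396 ≡ 70 (mod 407)
406 = 256 + 128 + 16 + 4 + 2 in binary powers of 2.
So 7^406 ≡ 70 · 86 · 367 · 366 · 49 ≡ 81 (mod 407).
Since 81 ≠ 1, base 7 is a Fermat witness: 407 is composite.

81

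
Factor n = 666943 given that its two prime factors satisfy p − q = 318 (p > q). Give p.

991

Since p = q + 318, we have 666943 = q(q + 318), so q² + 318q − 666943 = 0.
Discriminant: 318² + 4·666943 = 101124 + 2667772 = 2768896; √2768896 = 1664.
q = (−318 + 1664)/2 = 673, and p = q + 318 = 991.
Check: 673 · 991 = 666943.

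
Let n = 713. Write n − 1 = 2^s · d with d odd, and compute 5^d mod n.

713 − 1 = 712 = 2^3 · 89, so d = 89.
5^1 ≡ 5 (mod 713)
5^2 ≡ 5^2 = 25 ≡ 25 (mod 713)
5^4 ≡ 25^2 = 625 ≡ 625 (mod 713)
5^8 ≡ 625^2 = 390625 ≡ 614 (mod 713)
5^16 ≡ 614^2 = 376996 ≡ 532 (mod 713)
5^32 ≡ 532^2 = 283024 ≡ 676 (mod 713)
5^64 ≡ 676^2 = 456976 ≡ 656 (mod 713)
89 = 64 + 16 + 8 + 1 in binary powers of 2.
So 5^89 ≡ 656 · 532 · 614 · 5 ≡ 304 (mod 713).
Squaring chain: 304 → 439 → 211; never reaches −1, so base 5 is a Miller–Rabin witness that 713 is composite.

304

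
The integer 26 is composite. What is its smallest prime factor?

2

26 is even: 2 divides it.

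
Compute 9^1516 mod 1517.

493

9^1 ≡ 9 (mod 1517)
9^2 ≡ 9^2 = 81 ≡ 81 (mod 1517)
9^4 ≡ 81^2 = 6561 ≡ 493 (mod 1517)
9^8 ≡ 493^2 = 243049 ≡ 329 (mod 1517)
9^16 ≡ 329^2 = 108241 ≡ 534 (mod 1517)
9^32 ≡ 534^2 = 285156 ≡ 1477 (mod 1517)
9^64 ≡ 1477^2 = 2181529 ≡ 83 (mod 1517)
9^128 ≡ 83^2 = 6889 ≡ 821 (mod 1517)
9^256 ≡ 821^2 = 674041 ≡ 493 (mod 1517)
9^512 ≡ 493^2 = 243049 ≡ 329 (mod 1517)
9^1024 ≡ 329^2 = 108241 ≡ 534 (mod 1517)
1516 = 1024 + 256 + 128 + 64 + 32 + 8 + 4 in binary powers of 2.
So 9^1516 ≡ 534 · 493 · 821 · 83 · 1477 · 329 · 493 ≡ 493 (mod 1517).
Since 493 ≠ 1, base 9 is a Fermat witness: 1517 is composite.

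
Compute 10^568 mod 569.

1

10^1 ≡ 10 (mod 569)
10^2 ≡ 10^2 = 100 ≡ 100 (mod 569)
10^4 ≡ 100^2 = 10000 ≡ 327 (mod 569)
10^8 ≡ 327^2 = 106929 ≡ 526 (mod 569)
10^16 ≡ 526^2 = 276676 ≡ 142 (mod 569)
10^32 ≡ 142^2 = 20164 ≡ 249 (mod 569)
10^64 ≡ 249^2 = 62001 ≡ 549 (mod 569)
10^128 ≡ 549^2 = 301401 ≡ 400 (mod 569)
10^256 ≡ 400^2 = 160000 ≡ 111 (mod 569)
10^512 ≡ 111^2 = 12321 ≡ 372 (mod 569)
568 = 512 + 32 + 16 + 8 in binary powers of 2.
So 10^568 ≡ 372 · 249 · 142 · 526 ≡ 1 (mod 569).
Since the result is 1, base 10 gives no evidence that 569 is composite.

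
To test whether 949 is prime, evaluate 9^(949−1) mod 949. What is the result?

9^1 ≡ 9 (mod 949)
9^2 ≡ 9^2 = 81 ≡ 81 (mod 949)
9^4 ≡ 81^2 = 6561 ≡ 867 (mod 949)
9^8 ≡ 867^2 = 751689 ≡ 81 (mod 949)
9^16 ≡ 81^2 = 6561 ≡ 867 (mod 949)
9^32 ≡ 867^2 = 751689 ≡ 81 (mod 949)
9^64 ≡ 81^2 = 6561 ≡ 867 (mod 949)
9^128 ≡ 867^2 = 751689 ≡ 81 (mod 949)
9^256 ≡ 81^2 = 6561 ≡ 867 (mod 949)
9^512 ≡ 867^2 = 751689 ≡ 81 (mod 949)
948 = 512 + 256 + 128 + 32 + 16 + 4 in binary powers of 2.
So 9^948 ≡ 81 · 867 · 81 · 81 · 867 · 867 ≡ 1 (mod 949).
Since the result is 1, base 9 gives no evidence that 949 is composite.

1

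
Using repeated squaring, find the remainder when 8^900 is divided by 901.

169

8^1 ≡ 8 (mod 901)
8^2 ≡ 8^2 = 64 ≡ 64 (mod 901)
8^4 ≡ 64^2 = 4096 ≡ 492 (mod 901)
8^8 ≡ 492^2 = 242064 ≡ 596 (mod 901)
8^16 ≡ 596^2 = 355216 ≡ 222 (mod 901)
8^32 ≡ 222^2 = 49284 ≡ 630 (mod 901)
8^64 ≡ 630^2 = 396900 ≡ 460 (mod 901)
8^128 ≡ 460^2 = 211600 ≡ 766 (mod 901)
8^256 ≡ 766^2 = 586756 ≡ 205 (mod 901)
8^512 ≡ 205^2 = 42025 ≡ 579 (mod 901)
900 = 512 + 256 + 128 + 4 in binary powers of 2.
So 8^900 ≡ 579 · 205 · 766 · 492 ≡ 169 (mod 901).
Since 169 ≠ 1, base 8 is a Fermat witness: 901 is composite.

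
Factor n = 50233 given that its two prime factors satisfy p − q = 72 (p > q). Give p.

263

Since p = q + 72, we have 50233 = q(q + 72), so q² + 72q − 50233 = 0.
Discriminant: 72² + 4·50233 = 5184 + 200932 = 206116; √206116 = 454.
q = (−72 + 454)/2 = 191, and p = q + 72 = 263.
Check: 191 · 263 = 50233.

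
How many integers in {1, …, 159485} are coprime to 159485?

Factor: 159485 = 5 · 167 · 191.
φ(159485) = (5−1) · (167−1) · (191−1) = 4 · 166 · 190 = 126160.

126160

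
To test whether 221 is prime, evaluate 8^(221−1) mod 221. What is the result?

118

8^1 ≡ 8 (mod 221)
8^2 ≡ 8^2 = 64 ≡ 64 (mod 221)
8^4 ≡ 64^2 = 4096 ≡ 118 (mod 221)
8^8 ≡ 118^2 = 13924 ≡ 1 (mod 221)
8^16 ≡ 1^2 = 1 ≡ 1 (mod 221)
8^32 ≡ 1^2 = 1 ≡ 1 (mod 221)
8^64 ≡ 1^2 = 1 ≡ 1 (mod 221)
8^128 ≡ 1^2 = 1 ≡ 1 (mod 221)
220 = 128 + 64 + 16 + 8 + 4 in binary powers of 2.
So 8^220 ≡ 1 · 1 · 1 · 1 · 118 ≡ 118 (mod 221).
Since 118 ≠ 1, base 8 is a Fermat witness: 221 is composite.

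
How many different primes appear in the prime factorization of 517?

517 = 11 · 47
517 = 11 · 47, which has 2 distinct prime factors.

2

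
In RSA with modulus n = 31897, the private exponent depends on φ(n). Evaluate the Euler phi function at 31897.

31540

Factor: 31897 = 167 · 191.
φ(31897) = (167−1) · (191−1) = 166 · 190 = 31540.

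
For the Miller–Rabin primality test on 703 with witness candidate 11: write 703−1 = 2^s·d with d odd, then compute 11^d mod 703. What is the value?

628

703 − 1 = 702 = 2^1 · 351, so d = 351.
11^1 ≡ 11 (mod 703)
11^2 ≡ 11^2 = 121 ≡ 121 (mod 703)
11^4 ≡ 121^2 = 14641 ≡ 581 (mod 703)
11^8 ≡ 581^2 = 337561 ≡ 121 (mod 703)
11^16 ≡ 121^2 = 14641 ≡ 581 (mod 703)
11^32 ≡ 581^2 = 337561 ≡ 121 (mod 703)
11^64 ≡ 121^2 = 14641 ≡ 581 (mod 703)
11^128 ≡ 581^2 = 337561 ≡ 121 (mod 703)
11^256 ≡ 121^2 = 14641 ≡ 581 (mod 703)
351 = 256 + 64 + 16 + 8 + 4 + 2 + 1 in binary powers of 2.
So 11^351 ≡ 581 · 581 · 581 · 121 · 581 · 121 · 11 ≡ 628 (mod 703).
Squaring chain: 628; never reaches −1, so base 11 is a Miller–Rabin witness that 703 is composite.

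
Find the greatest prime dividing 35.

35 = 5 · 7
7 is prime.
So 35 = 5 · 7; the largest prime factor is 7.

7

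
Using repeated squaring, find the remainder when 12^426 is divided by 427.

12^1 ≡ 12 (mod 427)
12^2 ≡ 12^2 = 144 ≡ 144 (mod 427)
12^4 ≡ 144^2 = 20736 ≡ 240 (mod 427)
12^8 ≡ 240^2 = 57600 ≡ 382 (mod 427)
12^16 ≡ 382^2 = 145924 ≡ 317 (mod 427)
12^32 ≡ 317^2 = 100489 ≡ 144 (mod 427)
12^64 ≡ 144^2 = 20736 ≡ 240 (mod 427)
12^128 ≡ 240^2 = 57600 ≡ 382 (mod 427)
12^256 ≡ 382^2 = 145924 ≡ 317 (mod 427)
426 = 256 + 128 + 32 + 8 + 2 in binary powers of 2.
So 12^426 ≡ 317 · 382 · 144 · 382 · 144 ≡ 400 (mod 427).
Since 400 ≠ 1, base 12 is a Fermat witness: 427 is composite.

400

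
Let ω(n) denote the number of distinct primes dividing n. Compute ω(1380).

1380 = 2^2 · 345
345 = 3 · 115
115 = 5 · 23
1380 = 2^2 · 3 · 5 · 23, which has 4 distinct prime factors.

4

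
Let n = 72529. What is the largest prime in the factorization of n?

72529 = 29 · 2501
2501 = 41 · 61
61 is prime.
So 72529 = 29 · 41 · 61; the largest prime factor is 61.

61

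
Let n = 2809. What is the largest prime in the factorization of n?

2809 = 53 · 53
53 = 53 · 1
So 2809 = 53^2; the largest prime factor is 53.

53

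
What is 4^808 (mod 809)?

4^1 ≡ 4 (mod 809)
4^2 ≡ 4^2 = 16 ≡ 16 (mod 809)
4^4 ≡ 16^2 = 256 ≡ 256 (mod 809)
4^8 ≡ 256^2 = 65536 ≡ 7 (mod 809)
4^16 ≡ 7^2 = 49 ≡ 49 (mod 809)
4^32 ≡ 49^2 = 2401 ≡ 783 (mod 809)
4^64 ≡ 783^2 = 613089 ≡ 676 (mod 809)
4^128 ≡ 676^2 = 456976 ≡ 700 (mod 809)
4^256 ≡ 700^2 = 490000 ≡ 555 (mod 809)
4^512 ≡ 555^2 = 308025 ≡ 605 (mod 809)
808 = 512 + 256 + 32 + 8 in binary powers of 2.
So 4^808 ≡ 605 · 555 · 783 · 7 ≡ 1 (mod 809).
Since the result is 1, base 4 gives no evidence that 809 is composite.

1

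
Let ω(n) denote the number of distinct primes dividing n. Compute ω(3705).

4

3705 = 3 · 1235
1235 = 5 · 247
247 = 13 · 19
3705 = 3 · 5 · 13 · 19, which has 4 distinct prime factors.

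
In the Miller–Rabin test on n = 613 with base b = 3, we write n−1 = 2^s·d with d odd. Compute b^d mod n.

612

613 − 1 = 612 = 2^2 · 153, so d = 153.
3^1 ≡ 3 (mod 613)
3^2 ≡ 3^2 = 9 ≡ 9 (mod 613)
3^4 ≡ 9^2 = 81 ≡ 81 (mod 613)
3^8 ≡ 81^2 = 6561 ≡ 431 (mod 613)
3^16 ≡ 431^2 = 185761 ≡ 22 (mod 613)
3^32 ≡ 22^2 = 484 ≡ 484 (mod 613)
3^64 ≡ 484^2 = 234256 ≡ 90 (mod 613)
3^128 ≡ 90^2 = 8100 ≡ 131 (mod 613)
153 = 128 + 16 + 8 + 1 in binary powers of 2.
So 3^153 ≡ 131 · 22 · 431 · 3 ≡ 612 (mod 613).
Since 3^d ≡ 612 (mod 613), base 3 does not prove 613 composite.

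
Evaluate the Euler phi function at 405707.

Factor: 405707 = 19 · 131 · 163.
φ(405707) = (19−1) · (131−1) · (163−1) = 18 · 130 · 162 = 379080.

379080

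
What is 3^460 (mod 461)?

3^1 ≡ 3 (mod 461)
3^2 ≡ 3^2 = 9 ≡ 9 (mod 461)
3^4 ≡ 9^2 = 81 ≡ 81 (mod 461)
3^8 ≡ 81^2 = 6561 ≡ 107 (mod 461)
3^16 ≡ 107^2 = 11449 ≡ 385 (mod 461)
3^32 ≡ 385^2 = 148225 ≡ 244 (mod 461)
3^64 ≡ 244^2 = 59536 ≡ 67 (mod 461)
3^128 ≡ 67^2 = 4489 ≡ 340 (mod 461)
3^256 ≡ 340^2 = 115600 ≡ 350 (mod 461)
460 = 256 + 128 + 64 + 8 + 4 in binary powers of 2.
So 3^460 ≡ 350 · 340 · 67 · 107 · 81 ≡ 1 (mod 461).
Since the result is 1, base 3 gives no evidence that 461 is composite.

1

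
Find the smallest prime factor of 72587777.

89

72587777 is odd.
Digit sum 50, not divisible by 3.
Ends in 7: not divisible by 5.
7: 72587777 = 7·10369682 + 3
11: 72587777 = 11·6598888 + 9
13: 72587777 = 13·5583675 + 2
17: 72587777 = 17·4269869 + 4
19: 72587777 = 19·3820409 + 6
23: 72587777 = 23·3155990 + 7
29: 72587777 = 29·2503026 + 23
31: 72587777 = 31·2341541 + 6
37: 72587777 = 37·1961831 + 30
41: 72587777 = 41·1770433 + 24
43: 72587777 = 43·1688087 + 36
47: 72587777 = 47·1544420 + 37
53: 72587777 = 53·1369580 + 37
59: 72587777 = 59·1230301 + 18
61: 72587777 = 61·1189963 + 34
67: 72587777 = 67·1083399 + 44
71: 72587777 = 71·1022363 + 4
73: 72587777 = 73·994353 + 8
79: 72587777 = 79·918832 + 49
83: 72587777 = 83·874551 + 44
89: 72587777 = 89·815593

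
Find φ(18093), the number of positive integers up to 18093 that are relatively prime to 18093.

Factor: 18093 = 3 · 37 · 163.
φ(18093) = (3−1) · (37−1) · (163−1) = 2 · 36 · 162 = 11664.

11664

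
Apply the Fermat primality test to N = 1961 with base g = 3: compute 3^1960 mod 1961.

1106

3^1 ≡ 3 (mod 1961)
3^2 ≡ 3^2 = 9 ≡ 9 (mod 1961)
3^4 ≡ 9^2 = 81 ≡ 81 (mod 1961)
3^8 ≡ 81^2 = 6561 ≡ 678 (mod 1961)
3^16 ≡ 678^2 = 459684 ≡ 810 (mod 1961)
3^32 ≡ 810^2 = 656100 ≡ 1126 (mod 1961)
3^64 ≡ 1126^2 = 1267876 ≡ 1070 (mod 1961)
3^128 ≡ 1070^2 = 1144900 ≡ 1637 (mod 1961)
3^256 ≡ 1637^2 = 2679769 ≡ 1043 (mod 1961)
3^512 ≡ 1043^2 = 1087849 ≡ 1455 (mod 1961)
3^1024 ≡ 1455^2 = 2117025 ≡ 1106 (mod 1961)
1960 = 1024 + 512 + 256 + 128 + 32 + 8 in binary powers of 2.
So 3^1960 ≡ 1106 · 1455 · 1043 · 1637 · 1126 · 678 ≡ 1106 (mod 1961).
Since 1106 ≠ 1, base 3 is a Fermat witness: 1961 is composite.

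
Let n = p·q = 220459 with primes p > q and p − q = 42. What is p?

Since p = q + 42, we have 220459 = q(q + 42), so q² + 42q − 220459 = 0.
Discriminant: 42² + 4·220459 = 1764 + 881836 = 883600; √883600 = 940.
q = (−42 + 940)/2 = 449, and p = q + 42 = 491.
Check: 449 · 491 = 220459.

491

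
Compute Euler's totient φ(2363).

2208

Factor: 2363 = 17 · 139.
φ(2363) = (17−1) · (139−1) = 16 · 138 = 2208.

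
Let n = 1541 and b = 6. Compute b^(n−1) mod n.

6^1 ≡ 6 (mod 1541)
6^2 ≡ 6^2 = 36 ≡ 36 (mod 1541)
6^4 ≡ 36^2 = 1296 ≡ 1296 (mod 1541)
6^8 ≡ 1296^2 = 1679616 ≡ 1467 (mod 1541)
6^16 ≡ 1467^2 = 2152089 ≡ 853 (mod 1541)
6^32 ≡ 853^2 = 727609 ≡ 257 (mod 1541)
6^64 ≡ 257^2 = 66049 ≡ 1327 (mod 1541)
6^128 ≡ 1327^2 = 1760929 ≡ 1107 (mod 1541)
6^256 ≡ 1107^2 = 1225449 ≡ 354 (mod 1541)
6^512 ≡ 354^2 = 125316 ≡ 495 (mod 1541)
6^1024 ≡ 495^2 = 245025 ≡ 6 (mod 1541)
1540 = 1024 + 512 + 4 in binary powers of 2.
So 6^1540 ≡ 6 · 495 · 1296 ≡ 1243 (mod 1541).
Since 1243 ≠ 1, base 6 is a Fermat witness: 1541 is composite.

1243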